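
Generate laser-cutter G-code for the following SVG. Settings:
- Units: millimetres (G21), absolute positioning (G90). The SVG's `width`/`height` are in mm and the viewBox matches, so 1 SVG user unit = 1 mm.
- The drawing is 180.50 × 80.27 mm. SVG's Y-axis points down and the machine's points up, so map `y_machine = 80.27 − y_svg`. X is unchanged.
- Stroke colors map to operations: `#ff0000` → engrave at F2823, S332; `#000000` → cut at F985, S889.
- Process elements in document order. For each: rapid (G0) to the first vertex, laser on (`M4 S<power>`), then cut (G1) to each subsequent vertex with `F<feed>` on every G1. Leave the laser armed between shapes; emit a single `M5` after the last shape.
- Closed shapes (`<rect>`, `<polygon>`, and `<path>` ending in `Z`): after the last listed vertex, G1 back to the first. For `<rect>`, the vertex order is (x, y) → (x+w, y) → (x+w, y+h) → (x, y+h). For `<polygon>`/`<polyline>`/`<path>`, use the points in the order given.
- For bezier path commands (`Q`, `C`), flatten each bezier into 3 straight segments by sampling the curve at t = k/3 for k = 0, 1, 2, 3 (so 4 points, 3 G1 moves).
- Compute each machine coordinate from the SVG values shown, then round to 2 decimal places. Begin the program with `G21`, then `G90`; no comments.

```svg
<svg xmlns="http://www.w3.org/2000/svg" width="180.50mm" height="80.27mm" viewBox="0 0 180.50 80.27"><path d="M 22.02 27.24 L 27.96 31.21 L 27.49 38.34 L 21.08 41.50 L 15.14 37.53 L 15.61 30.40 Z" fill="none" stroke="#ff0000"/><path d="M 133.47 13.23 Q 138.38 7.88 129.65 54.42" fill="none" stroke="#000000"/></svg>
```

G21
G90
G0 X22.02 Y53.03
M4 S332
G1 X27.96 Y49.06 F2823
G1 X27.49 Y41.93 F2823
G1 X21.08 Y38.77 F2823
G1 X15.14 Y42.74 F2823
G1 X15.61 Y49.87 F2823
G1 X22.02 Y53.03 F2823
G0 X133.47 Y67.04
M4 S889
G1 X135.23 Y64.84 F985
G1 X133.95 Y51.11 F985
G1 X129.65 Y25.85 F985
M5

Since the viewBox matches the mm dimensions, user units are millimetres directly. The only transform is the Y-flip y_m = 80.27 − y_svg.

Shape 1 is a regular polygon drawn with `<path>`. Its stroke #ff0000 means engrave at S332, F2823. After flipping Y the toolpath is (22.02,53.03) → (27.96,49.06) → (27.49,41.93) → (21.08,38.77) → (15.14,42.74) → (15.61,49.87) → (22.02,53.03), returning to the start.

Shape 2 is a quadratic bezier drawn with `<path>`. Its stroke #000000 means cut at S889, F985. After flipping Y the toolpath is (133.47,67.04) → (135.23,64.84) → (133.95,51.11) → (129.65,25.85).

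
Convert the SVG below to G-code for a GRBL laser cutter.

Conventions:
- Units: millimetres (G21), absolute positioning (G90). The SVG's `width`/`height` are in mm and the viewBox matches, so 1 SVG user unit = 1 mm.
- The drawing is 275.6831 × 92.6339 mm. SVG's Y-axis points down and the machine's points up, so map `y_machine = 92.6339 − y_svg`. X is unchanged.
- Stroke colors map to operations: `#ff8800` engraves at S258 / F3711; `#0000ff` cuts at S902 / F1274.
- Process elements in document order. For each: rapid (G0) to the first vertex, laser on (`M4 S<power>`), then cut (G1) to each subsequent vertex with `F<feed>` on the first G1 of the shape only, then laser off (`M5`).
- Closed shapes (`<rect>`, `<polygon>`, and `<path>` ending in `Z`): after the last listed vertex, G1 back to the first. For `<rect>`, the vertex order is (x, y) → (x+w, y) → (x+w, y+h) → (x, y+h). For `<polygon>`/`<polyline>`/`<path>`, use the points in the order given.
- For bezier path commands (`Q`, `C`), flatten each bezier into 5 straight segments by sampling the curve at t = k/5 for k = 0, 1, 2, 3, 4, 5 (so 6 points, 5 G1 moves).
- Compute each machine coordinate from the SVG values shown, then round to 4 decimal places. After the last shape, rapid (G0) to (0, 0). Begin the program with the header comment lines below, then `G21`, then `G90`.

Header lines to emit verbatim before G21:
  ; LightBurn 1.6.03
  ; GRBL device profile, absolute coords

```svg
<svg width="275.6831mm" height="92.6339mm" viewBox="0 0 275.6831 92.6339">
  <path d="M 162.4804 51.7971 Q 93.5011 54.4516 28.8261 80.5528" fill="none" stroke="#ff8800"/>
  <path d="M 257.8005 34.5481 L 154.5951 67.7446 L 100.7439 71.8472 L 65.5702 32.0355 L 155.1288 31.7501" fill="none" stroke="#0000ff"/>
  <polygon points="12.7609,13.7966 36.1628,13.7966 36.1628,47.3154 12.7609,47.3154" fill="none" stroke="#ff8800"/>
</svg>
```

; LightBurn 1.6.03
; GRBL device profile, absolute coords
G21
G90
G0 X162.4804 Y40.8368
M4 S258
G1 X135.0609 Y38.8371 F3711
G1 X107.9856 Y34.9617
G1 X81.2548 Y29.2106
G1 X54.8683 Y21.5837
G1 X28.8261 Y12.0811
M5
G0 X257.8005 Y58.0858
M4 S902
G1 X154.5951 Y24.8893 F1274
G1 X100.7439 Y20.7867
G1 X65.5702 Y60.5984
G1 X155.1288 Y60.8838
M5
G0 X12.7609 Y78.8373
M4 S258
G1 X36.1628 Y78.8373 F3711
G1 X36.1628 Y45.3185
G1 X12.7609 Y45.3185
G1 X12.7609 Y78.8373
M5
G0 X0.0000 Y0.0000

viewBox `0 0 275.6831 92.6339` with mm width/height → 1 unit = 1 mm. Flip: y_m = 92.6339 − y_svg.

**Shape 1** — `<path>` quadratic bezier, stroke `#ff8800` → engrave (S258, F3711). Control points (SVG): P0=(162.4804,51.7971), P1=(93.5011,54.4516), P2=(28.8261,80.5528); sampled at t=k/5. Machine vertices: (162.4804,40.8368) → (135.0609,38.8371) → (107.9856,34.9617) → (81.2548,29.2106) → (54.8683,21.5837) → (28.8261,12.0811). Open path.

**Shape 2** — `<path>` open polyline, stroke `#0000ff` → cut (S902, F1274). Machine vertices: (257.8005,58.0858) → (154.5951,24.8893) → (100.7439,20.7867) → (65.5702,60.5984) → (155.1288,60.8838). Open path.

**Shape 3** — `<polygon>` rectangle, stroke `#ff8800` → engrave (S258, F3711). Machine vertices: (12.7609,78.8373) → (36.1628,78.8373) → (36.1628,45.3185) → (12.7609,45.3185) → (12.7609,78.8373). Closed: final G1 returns to the first vertex.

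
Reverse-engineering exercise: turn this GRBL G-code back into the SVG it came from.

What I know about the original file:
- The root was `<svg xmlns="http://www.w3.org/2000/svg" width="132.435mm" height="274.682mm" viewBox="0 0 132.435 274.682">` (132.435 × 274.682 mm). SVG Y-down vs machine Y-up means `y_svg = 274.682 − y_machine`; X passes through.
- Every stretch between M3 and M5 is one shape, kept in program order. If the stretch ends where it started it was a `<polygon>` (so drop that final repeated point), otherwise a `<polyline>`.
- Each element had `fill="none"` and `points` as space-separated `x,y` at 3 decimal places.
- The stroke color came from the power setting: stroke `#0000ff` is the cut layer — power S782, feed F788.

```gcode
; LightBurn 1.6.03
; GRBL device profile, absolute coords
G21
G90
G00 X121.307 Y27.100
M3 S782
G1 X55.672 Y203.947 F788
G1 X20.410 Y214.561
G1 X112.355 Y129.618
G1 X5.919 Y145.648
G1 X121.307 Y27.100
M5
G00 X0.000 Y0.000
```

Machine Y-up, SVG Y-down with viewBox height 274.682, so y_svg = 274.682 − y_machine; X carries over. Every run uses S782, so all elements get stroke `#0000ff` (cut).

Run 1: The run returns to its start, so emit a `<polygon>` with points (Y-flipped): 121.307,247.582 55.672,70.735 20.410,60.121 112.355,145.064 5.919,129.034.

<svg xmlns="http://www.w3.org/2000/svg" width="132.435mm" height="274.682mm" viewBox="0 0 132.435 274.682">
  <polygon points="121.307,247.582 55.672,70.735 20.410,60.121 112.355,145.064 5.919,129.034" fill="none" stroke="#0000ff"/>
</svg>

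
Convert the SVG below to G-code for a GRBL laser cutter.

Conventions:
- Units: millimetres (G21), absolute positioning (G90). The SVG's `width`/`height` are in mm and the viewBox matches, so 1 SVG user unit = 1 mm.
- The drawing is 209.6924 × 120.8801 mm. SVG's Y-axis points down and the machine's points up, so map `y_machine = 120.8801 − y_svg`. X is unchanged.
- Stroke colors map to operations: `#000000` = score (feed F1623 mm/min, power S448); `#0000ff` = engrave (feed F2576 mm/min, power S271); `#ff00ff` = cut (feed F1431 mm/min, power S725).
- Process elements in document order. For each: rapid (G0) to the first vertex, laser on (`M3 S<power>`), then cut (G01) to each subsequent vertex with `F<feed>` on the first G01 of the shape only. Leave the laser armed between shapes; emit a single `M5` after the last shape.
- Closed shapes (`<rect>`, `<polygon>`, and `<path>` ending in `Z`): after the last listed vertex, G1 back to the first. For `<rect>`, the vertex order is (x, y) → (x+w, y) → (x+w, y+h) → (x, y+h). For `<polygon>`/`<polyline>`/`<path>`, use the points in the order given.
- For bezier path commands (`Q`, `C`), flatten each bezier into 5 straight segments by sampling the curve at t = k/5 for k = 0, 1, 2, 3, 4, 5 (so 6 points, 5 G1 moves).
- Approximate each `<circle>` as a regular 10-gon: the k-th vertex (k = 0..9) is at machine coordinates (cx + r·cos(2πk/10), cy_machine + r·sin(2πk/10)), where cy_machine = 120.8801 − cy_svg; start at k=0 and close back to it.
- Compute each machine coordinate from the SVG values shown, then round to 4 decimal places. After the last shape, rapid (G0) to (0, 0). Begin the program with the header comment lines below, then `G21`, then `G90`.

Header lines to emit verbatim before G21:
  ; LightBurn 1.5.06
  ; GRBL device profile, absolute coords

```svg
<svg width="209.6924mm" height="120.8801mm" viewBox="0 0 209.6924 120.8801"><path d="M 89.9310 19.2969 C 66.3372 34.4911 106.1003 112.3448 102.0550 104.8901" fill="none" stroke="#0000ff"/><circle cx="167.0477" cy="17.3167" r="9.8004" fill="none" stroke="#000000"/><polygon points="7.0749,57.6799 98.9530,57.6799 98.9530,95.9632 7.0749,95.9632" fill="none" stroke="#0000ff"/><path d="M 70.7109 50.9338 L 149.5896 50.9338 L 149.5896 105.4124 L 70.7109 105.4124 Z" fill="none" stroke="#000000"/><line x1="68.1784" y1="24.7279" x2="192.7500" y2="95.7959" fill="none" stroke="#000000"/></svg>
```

; LightBurn 1.5.06
; GRBL device profile, absolute coords
G21
G90
G0 X89.9310 Y101.5832
M3 S271
G01 X82.5202 Y86.1313 F2576
G01 X85.1712 Y62.7435
G01 X92.7399 Y38.5224
G01 X100.0825 Y20.5704
G01 X102.0550 Y15.9900
G0 X176.8481 Y103.5634
M3 S448
G01 X174.9764 Y109.3239 F1623
G01 X170.0762 Y112.8841
G01 X164.0192 Y112.8841
G01 X159.1190 Y109.3239
G01 X157.2473 Y103.5634
G01 X159.1190 Y97.8029
G01 X164.0192 Y94.2427
G01 X170.0762 Y94.2427
G01 X174.9764 Y97.8029
G01 X176.8481 Y103.5634
G0 X7.0749 Y63.2002
M3 S271
G01 X98.9530 Y63.2002 F2576
G01 X98.9530 Y24.9169
G01 X7.0749 Y24.9169
G01 X7.0749 Y63.2002
G0 X70.7109 Y69.9463
M3 S448
G01 X149.5896 Y69.9463 F1623
G01 X149.5896 Y15.4677
G01 X70.7109 Y15.4677
G01 X70.7109 Y69.9463
G0 X68.1784 Y96.1522
M3 S448
G01 X192.7500 Y25.0842 F1623
M5
G0 X0.0000 Y0.0000

viewBox `0 0 209.6924 120.8801` with mm width/height → 1 unit = 1 mm. Flip: y_m = 120.8801 − y_svg.

**Shape 1** — `<path>` cubic bezier, stroke `#0000ff` → engrave (S271, F2576). Control points (SVG): P0=(89.9310,19.2969), P1=(66.3372,34.4911), P2=(106.1003,112.3448), P3=(102.0550,104.8901); sampled at t=k/5. Machine vertices: (89.9310,101.5832) → (82.5202,86.1313) → (85.1712,62.7435) → (92.7399,38.5224) → (100.0825,20.5704) → (102.0550,15.9900). Open path.

**Shape 2** — `<circle>` circle, stroke `#000000` → score (S448, F1623). Machine vertices: (176.8481,103.5634) → (174.9764,109.3239) → (170.0762,112.8841) → (164.0192,112.8841) → (159.1190,109.3239) → (157.2473,103.5634) → (159.1190,97.8029) → (164.0192,94.2427) → (170.0762,94.2427) → (174.9764,97.8029) → (176.8481,103.5634). Closed: final G1 returns to the first vertex.

**Shape 3** — `<polygon>` rectangle, stroke `#0000ff` → engrave (S271, F2576). Machine vertices: (7.0749,63.2002) → (98.9530,63.2002) → (98.9530,24.9169) → (7.0749,24.9169) → (7.0749,63.2002). Closed: final G1 returns to the first vertex.

**Shape 4** — `<path>` rectangle, stroke `#000000` → score (S448, F1623). Machine vertices: (70.7109,69.9463) → (149.5896,69.9463) → (149.5896,15.4677) → (70.7109,15.4677) → (70.7109,69.9463). Closed: final G1 returns to the first vertex.

**Shape 5** — `<line>` line segment, stroke `#000000` → score (S448, F1623). Machine vertices: (68.1784,96.1522) → (192.7500,25.0842). Open path.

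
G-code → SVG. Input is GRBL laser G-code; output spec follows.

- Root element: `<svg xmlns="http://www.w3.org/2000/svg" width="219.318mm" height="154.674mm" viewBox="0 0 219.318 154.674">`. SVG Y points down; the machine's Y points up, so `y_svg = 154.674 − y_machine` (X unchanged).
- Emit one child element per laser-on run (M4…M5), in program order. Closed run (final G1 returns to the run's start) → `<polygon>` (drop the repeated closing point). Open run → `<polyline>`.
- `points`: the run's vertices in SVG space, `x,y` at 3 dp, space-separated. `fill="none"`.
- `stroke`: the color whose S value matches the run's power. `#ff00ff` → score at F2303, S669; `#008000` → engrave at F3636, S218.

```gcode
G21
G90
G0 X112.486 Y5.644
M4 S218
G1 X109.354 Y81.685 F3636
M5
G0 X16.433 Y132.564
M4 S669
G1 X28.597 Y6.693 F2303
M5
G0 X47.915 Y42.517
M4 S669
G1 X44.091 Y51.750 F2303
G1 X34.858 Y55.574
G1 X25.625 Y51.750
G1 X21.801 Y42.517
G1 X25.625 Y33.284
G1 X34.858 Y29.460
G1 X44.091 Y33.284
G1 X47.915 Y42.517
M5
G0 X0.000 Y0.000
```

Machine Y-up, SVG Y-down with viewBox height 154.674, so y_svg = 154.674 − y_machine; X carries over.

Run 1: S218 ⇒ engrave layer `#008000`. The run is open, so emit a `<polyline>` with points (Y-flipped): 112.486,149.030 109.354,72.989.

Run 2: power S669 maps to stroke `#ff00ff` (score). The run is open, so emit a `<polyline>` with points (Y-flipped): 16.433,22.110 28.597,147.981.

Run 3: S669 ⇒ score layer `#ff00ff`. The run returns to its start, so emit a `<polygon>` with points (Y-flipped): 47.915,112.157 44.091,102.924 34.858,99.100 25.625,102.924 21.801,112.157 25.625,121.390 34.858,125.214 44.091,121.390.

<svg xmlns="http://www.w3.org/2000/svg" width="219.318mm" height="154.674mm" viewBox="0 0 219.318 154.674">
  <polyline points="112.486,149.030 109.354,72.989" fill="none" stroke="#008000"/>
  <polyline points="16.433,22.110 28.597,147.981" fill="none" stroke="#ff00ff"/>
  <polygon points="47.915,112.157 44.091,102.924 34.858,99.100 25.625,102.924 21.801,112.157 25.625,121.390 34.858,125.214 44.091,121.390" fill="none" stroke="#ff00ff"/>
</svg>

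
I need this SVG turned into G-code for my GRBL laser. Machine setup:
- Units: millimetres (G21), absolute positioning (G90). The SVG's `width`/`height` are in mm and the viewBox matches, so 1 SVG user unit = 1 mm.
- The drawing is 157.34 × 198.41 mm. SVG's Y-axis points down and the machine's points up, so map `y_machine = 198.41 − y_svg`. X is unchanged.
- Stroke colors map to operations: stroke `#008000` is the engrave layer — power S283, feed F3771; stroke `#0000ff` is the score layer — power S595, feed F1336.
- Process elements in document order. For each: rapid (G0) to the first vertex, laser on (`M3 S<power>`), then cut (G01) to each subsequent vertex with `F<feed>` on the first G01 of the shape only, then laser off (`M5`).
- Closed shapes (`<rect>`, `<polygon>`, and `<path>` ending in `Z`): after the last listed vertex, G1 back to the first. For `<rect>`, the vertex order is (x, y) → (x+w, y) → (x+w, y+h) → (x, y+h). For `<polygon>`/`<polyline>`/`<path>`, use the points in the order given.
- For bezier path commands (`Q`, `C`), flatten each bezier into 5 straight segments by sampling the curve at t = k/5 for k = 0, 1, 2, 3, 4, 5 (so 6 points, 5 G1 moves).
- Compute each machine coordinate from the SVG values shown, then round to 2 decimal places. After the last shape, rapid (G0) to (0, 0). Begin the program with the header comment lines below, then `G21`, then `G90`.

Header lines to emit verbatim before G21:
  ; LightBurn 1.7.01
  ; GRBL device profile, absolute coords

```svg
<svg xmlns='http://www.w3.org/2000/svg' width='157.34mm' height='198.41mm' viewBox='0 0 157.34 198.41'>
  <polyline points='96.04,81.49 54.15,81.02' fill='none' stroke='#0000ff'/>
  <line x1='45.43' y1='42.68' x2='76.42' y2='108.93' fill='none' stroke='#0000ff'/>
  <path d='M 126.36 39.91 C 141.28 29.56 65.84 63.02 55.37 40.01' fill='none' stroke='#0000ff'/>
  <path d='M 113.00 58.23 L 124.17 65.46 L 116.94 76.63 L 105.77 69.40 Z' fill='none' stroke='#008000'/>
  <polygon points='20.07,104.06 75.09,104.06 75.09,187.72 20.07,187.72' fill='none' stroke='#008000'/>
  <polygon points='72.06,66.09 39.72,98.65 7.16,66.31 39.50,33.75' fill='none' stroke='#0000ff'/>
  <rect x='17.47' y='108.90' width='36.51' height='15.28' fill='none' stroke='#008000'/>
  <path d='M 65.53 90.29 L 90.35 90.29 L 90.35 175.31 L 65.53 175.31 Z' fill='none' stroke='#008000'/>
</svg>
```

; LightBurn 1.7.01
; GRBL device profile, absolute coords
G21
G90
G0 X96.04 Y116.92
M3 S595
G01 X54.15 Y117.39 F1336
M5
G0 X45.43 Y155.73
M3 S595
G01 X76.42 Y89.48 F1336
M5
G0 X126.36 Y158.50
M3 S595
G01 X125.71 Y160.26 F1336
G01 X110.83 Y156.31
G01 X89.18 Y151.48
G01 X68.21 Y150.57
G01 X55.37 Y158.40
M5
G0 X113.00 Y140.18
M3 S283
G01 X124.17 Y132.95 F3771
G01 X116.94 Y121.78
G01 X105.77 Y129.01
G01 X113.00 Y140.18
M5
G0 X20.07 Y94.35
M3 S283
G01 X75.09 Y94.35 F3771
G01 X75.09 Y10.69
G01 X20.07 Y10.69
G01 X20.07 Y94.35
M5
G0 X72.06 Y132.32
M3 S595
G01 X39.72 Y99.76 F1336
G01 X7.16 Y132.10
G01 X39.50 Y164.66
G01 X72.06 Y132.32
M5
G0 X17.47 Y89.51
M3 S283
G01 X53.98 Y89.51 F3771
G01 X53.98 Y74.23
G01 X17.47 Y74.23
G01 X17.47 Y89.51
M5
G0 X65.53 Y108.12
M3 S283
G01 X90.35 Y108.12 F3771
G01 X90.35 Y23.10
G01 X65.53 Y23.10
G01 X65.53 Y108.12
M5
G0 X0.00 Y0.00

Since the viewBox matches the mm dimensions, user units are millimetres directly. The only transform is the Y-flip y_m = 198.41 − y_svg.

Shape 1 is a line segment drawn with `<polyline>`. Its stroke #0000ff means score at S595, F1336. After flipping Y the toolpath is (96.04,116.92) → (54.15,117.39).

Shape 2 is a line segment drawn with `<line>`. Its stroke #0000ff means score at S595, F1336. After flipping Y the toolpath is (45.43,155.73) → (76.42,89.48).

Shape 3 is a cubic bezier drawn with `<path>`. Its stroke #0000ff means score at S595, F1336. After flipping Y the toolpath is (126.36,158.50) → (125.71,160.26) → (110.83,156.31) → (89.18,151.48) → (68.21,150.57) → (55.37,158.40).

Shape 4 is a regular polygon drawn with `<path>`. Its stroke #008000 means engrave at S283, F3771. After flipping Y the toolpath is (113.00,140.18) → (124.17,132.95) → (116.94,121.78) → (105.77,129.01) → (113.00,140.18), returning to the start.

Shape 5 is a rectangle drawn with `<polygon>`. Its stroke #008000 means engrave at S283, F3771. After flipping Y the toolpath is (20.07,94.35) → (75.09,94.35) → (75.09,10.69) → (20.07,10.69) → (20.07,94.35), returning to the start.

Shape 6 is a regular polygon drawn with `<polygon>`. Its stroke #0000ff means score at S595, F1336. After flipping Y the toolpath is (72.06,132.32) → (39.72,99.76) → (7.16,132.10) → (39.50,164.66) → (72.06,132.32), returning to the start.

Shape 7 is a rectangle drawn with `<rect>`. Its stroke #008000 means engrave at S283, F3771. After flipping Y the toolpath is (17.47,89.51) → (53.98,89.51) → (53.98,74.23) → (17.47,74.23) → (17.47,89.51), returning to the start.

Shape 8 is a rectangle drawn with `<path>`. Its stroke #008000 means engrave at S283, F3771. After flipping Y the toolpath is (65.53,108.12) → (90.35,108.12) → (90.35,23.10) → (65.53,23.10) → (65.53,108.12), returning to the start.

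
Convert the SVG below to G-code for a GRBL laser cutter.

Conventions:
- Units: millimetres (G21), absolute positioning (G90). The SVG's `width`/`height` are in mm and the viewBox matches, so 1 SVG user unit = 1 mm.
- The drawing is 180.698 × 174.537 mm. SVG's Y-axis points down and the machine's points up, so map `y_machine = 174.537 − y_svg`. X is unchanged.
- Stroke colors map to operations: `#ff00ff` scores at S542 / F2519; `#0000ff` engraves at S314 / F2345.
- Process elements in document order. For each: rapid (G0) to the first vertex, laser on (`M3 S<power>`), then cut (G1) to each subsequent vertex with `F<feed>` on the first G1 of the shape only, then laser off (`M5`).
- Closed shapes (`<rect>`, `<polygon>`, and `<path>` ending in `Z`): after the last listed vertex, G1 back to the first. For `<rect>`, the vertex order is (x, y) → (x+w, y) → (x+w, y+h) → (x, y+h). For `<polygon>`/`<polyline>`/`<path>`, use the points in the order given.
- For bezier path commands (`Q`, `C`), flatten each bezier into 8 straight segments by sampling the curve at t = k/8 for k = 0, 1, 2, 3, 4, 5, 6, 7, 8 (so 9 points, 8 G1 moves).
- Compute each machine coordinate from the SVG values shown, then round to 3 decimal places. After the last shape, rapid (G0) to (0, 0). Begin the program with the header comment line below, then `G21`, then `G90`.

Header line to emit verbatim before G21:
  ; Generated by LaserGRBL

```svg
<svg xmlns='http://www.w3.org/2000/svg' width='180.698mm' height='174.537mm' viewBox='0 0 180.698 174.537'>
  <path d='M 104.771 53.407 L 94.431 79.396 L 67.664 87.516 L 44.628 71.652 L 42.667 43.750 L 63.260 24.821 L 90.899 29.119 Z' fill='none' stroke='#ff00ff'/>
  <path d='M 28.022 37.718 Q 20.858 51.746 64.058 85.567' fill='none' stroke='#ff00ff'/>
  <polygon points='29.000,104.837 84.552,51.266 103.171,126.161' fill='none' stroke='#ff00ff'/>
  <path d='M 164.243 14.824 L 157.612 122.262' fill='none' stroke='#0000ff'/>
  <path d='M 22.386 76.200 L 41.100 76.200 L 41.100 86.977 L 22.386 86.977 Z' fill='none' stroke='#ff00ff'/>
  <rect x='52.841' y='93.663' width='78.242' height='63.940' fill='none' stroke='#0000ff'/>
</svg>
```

Since the viewBox matches the mm dimensions, user units are millimetres directly. The only transform is the Y-flip y_m = 174.537 − y_svg.

Shape 1 is a regular polygon drawn with `<path>`. Its stroke #ff00ff means score at S542, F2519. After flipping Y the toolpath is (104.771,121.130) → (94.431,95.141) → (67.664,87.021) → (44.628,102.885) → (42.667,130.787) → (63.260,149.716) → (90.899,145.418) → (104.771,121.130), returning to the start.

Shape 2 is a quadratic bezier drawn with `<path>`. Its stroke #ff00ff means score at S542, F2519. After flipping Y the toolpath is (28.022,136.819) → (27.018,133.003) → (27.588,128.568) → (29.731,123.515) → (33.449,117.843) → (38.740,111.552) → (45.606,104.643) → (54.045,97.116) → (64.058,88.970).

Shape 3 is a regular polygon drawn with `<polygon>`. Its stroke #ff00ff means score at S542, F2519. After flipping Y the toolpath is (29.000,69.700) → (84.552,123.271) → (103.171,48.376) → (29.000,69.700), returning to the start.

Shape 4 is a line segment drawn with `<path>`. Its stroke #0000ff means engrave at S314, F2345. After flipping Y the toolpath is (164.243,159.713) → (157.612,52.275).

Shape 5 is a rectangle drawn with `<path>`. Its stroke #ff00ff means score at S542, F2519. After flipping Y the toolpath is (22.386,98.337) → (41.100,98.337) → (41.100,87.560) → (22.386,87.560) → (22.386,98.337), returning to the start.

Shape 6 is a rectangle drawn with `<rect>`. Its stroke #0000ff means engrave at S314, F2345. After flipping Y the toolpath is (52.841,80.874) → (131.083,80.874) → (131.083,16.934) → (52.841,16.934) → (52.841,80.874), returning to the start.

; Generated by LaserGRBL
G21
G90
G0 X104.771 Y121.130
M3 S542
G1 X94.431 Y95.141 F2519
G1 X67.664 Y87.021
G1 X44.628 Y102.885
G1 X42.667 Y130.787
G1 X63.260 Y149.716
G1 X90.899 Y145.418
G1 X104.771 Y121.130
M5
G0 X28.022 Y136.819
M3 S542
G1 X27.018 Y133.003 F2519
G1 X27.588 Y128.568
G1 X29.731 Y123.515
G1 X33.449 Y117.843
G1 X38.740 Y111.552
G1 X45.606 Y104.643
G1 X54.045 Y97.116
G1 X64.058 Y88.970
M5
G0 X29.000 Y69.700
M3 S542
G1 X84.552 Y123.271 F2519
G1 X103.171 Y48.376
G1 X29.000 Y69.700
M5
G0 X164.243 Y159.713
M3 S314
G1 X157.612 Y52.275 F2345
M5
G0 X22.386 Y98.337
M3 S542
G1 X41.100 Y98.337 F2519
G1 X41.100 Y87.560
G1 X22.386 Y87.560
G1 X22.386 Y98.337
M5
G0 X52.841 Y80.874
M3 S314
G1 X131.083 Y80.874 F2345
G1 X131.083 Y16.934
G1 X52.841 Y16.934
G1 X52.841 Y80.874
M5
G0 X0.000 Y0.000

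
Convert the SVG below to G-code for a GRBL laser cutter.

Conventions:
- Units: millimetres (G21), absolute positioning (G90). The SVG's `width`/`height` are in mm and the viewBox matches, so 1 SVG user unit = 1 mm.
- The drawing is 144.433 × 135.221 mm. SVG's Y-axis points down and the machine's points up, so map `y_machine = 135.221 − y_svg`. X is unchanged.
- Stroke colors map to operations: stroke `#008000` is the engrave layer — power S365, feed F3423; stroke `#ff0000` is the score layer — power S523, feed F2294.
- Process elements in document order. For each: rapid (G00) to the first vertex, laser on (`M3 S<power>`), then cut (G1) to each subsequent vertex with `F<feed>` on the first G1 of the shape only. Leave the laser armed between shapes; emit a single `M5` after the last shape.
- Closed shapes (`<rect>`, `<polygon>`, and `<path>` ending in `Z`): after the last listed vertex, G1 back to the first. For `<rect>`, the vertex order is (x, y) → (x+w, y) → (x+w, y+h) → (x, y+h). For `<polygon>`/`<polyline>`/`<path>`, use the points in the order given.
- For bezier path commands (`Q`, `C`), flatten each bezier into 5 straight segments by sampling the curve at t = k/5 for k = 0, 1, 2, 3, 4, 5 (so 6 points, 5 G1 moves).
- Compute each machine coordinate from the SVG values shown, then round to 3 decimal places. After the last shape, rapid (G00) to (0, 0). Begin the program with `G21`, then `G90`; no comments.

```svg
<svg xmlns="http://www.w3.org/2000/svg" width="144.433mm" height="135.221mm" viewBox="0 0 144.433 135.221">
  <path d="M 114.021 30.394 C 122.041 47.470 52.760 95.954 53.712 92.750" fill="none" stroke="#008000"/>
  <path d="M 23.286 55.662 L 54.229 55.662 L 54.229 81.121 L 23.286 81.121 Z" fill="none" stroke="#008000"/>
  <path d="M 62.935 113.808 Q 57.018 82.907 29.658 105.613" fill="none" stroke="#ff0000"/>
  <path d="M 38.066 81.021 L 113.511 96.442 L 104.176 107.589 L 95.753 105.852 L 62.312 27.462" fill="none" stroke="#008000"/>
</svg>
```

viewBox `0 0 144.433 135.221` with mm width/height → 1 unit = 1 mm. Flip: y_m = 135.221 − y_svg.

**Shape 1** — `<path>` cubic bezier, stroke `#008000` → engrave (S365, F3423). Control points (SVG): P0=(114.021,30.394), P1=(122.041,47.470), P2=(52.760,95.954), P3=(53.712,92.750); sampled at t=k/5. Machine vertices: (114.021,104.827) → (110.737,91.477) → (95.983,74.578) → (76.839,58.118) → (60.388,46.086) → (53.712,42.471). Open path.

**Shape 2** — `<path>` rectangle, stroke `#008000` → engrave (S365, F3423). Machine vertices: (23.286,79.559) → (54.229,79.559) → (54.229,54.100) → (23.286,54.100) → (23.286,79.559). Closed: final G1 returns to the first vertex.

**Shape 3** — `<path>` quadratic bezier, stroke `#ff0000` → score (S523, F2294). Control points (SVG): P0=(62.935,113.808), P1=(57.018,82.907), P2=(29.658,105.613); sampled at t=k/5. Machine vertices: (62.935,21.413) → (59.710,31.629) → (54.771,37.557) → (48.115,39.196) → (39.744,36.546) → (29.658,29.608). Open path.

**Shape 4** — `<path>` open polyline, stroke `#008000` → engrave (S365, F3423). Machine vertices: (38.066,54.200) → (113.511,38.779) → (104.176,27.632) → (95.753,29.369) → (62.312,107.759). Open path.

G21
G90
G00 X114.021 Y104.827
M3 S365
G1 X110.737 Y91.477 F3423
G1 X95.983 Y74.578
G1 X76.839 Y58.118
G1 X60.388 Y46.086
G1 X53.712 Y42.471
G00 X23.286 Y79.559
M3 S365
G1 X54.229 Y79.559 F3423
G1 X54.229 Y54.100
G1 X23.286 Y54.100
G1 X23.286 Y79.559
G00 X62.935 Y21.413
M3 S523
G1 X59.710 Y31.629 F2294
G1 X54.771 Y37.557
G1 X48.115 Y39.196
G1 X39.744 Y36.546
G1 X29.658 Y29.608
G00 X38.066 Y54.200
M3 S365
G1 X113.511 Y38.779 F3423
G1 X104.176 Y27.632
G1 X95.753 Y29.369
G1 X62.312 Y107.759
M5
G00 X0.000 Y0.000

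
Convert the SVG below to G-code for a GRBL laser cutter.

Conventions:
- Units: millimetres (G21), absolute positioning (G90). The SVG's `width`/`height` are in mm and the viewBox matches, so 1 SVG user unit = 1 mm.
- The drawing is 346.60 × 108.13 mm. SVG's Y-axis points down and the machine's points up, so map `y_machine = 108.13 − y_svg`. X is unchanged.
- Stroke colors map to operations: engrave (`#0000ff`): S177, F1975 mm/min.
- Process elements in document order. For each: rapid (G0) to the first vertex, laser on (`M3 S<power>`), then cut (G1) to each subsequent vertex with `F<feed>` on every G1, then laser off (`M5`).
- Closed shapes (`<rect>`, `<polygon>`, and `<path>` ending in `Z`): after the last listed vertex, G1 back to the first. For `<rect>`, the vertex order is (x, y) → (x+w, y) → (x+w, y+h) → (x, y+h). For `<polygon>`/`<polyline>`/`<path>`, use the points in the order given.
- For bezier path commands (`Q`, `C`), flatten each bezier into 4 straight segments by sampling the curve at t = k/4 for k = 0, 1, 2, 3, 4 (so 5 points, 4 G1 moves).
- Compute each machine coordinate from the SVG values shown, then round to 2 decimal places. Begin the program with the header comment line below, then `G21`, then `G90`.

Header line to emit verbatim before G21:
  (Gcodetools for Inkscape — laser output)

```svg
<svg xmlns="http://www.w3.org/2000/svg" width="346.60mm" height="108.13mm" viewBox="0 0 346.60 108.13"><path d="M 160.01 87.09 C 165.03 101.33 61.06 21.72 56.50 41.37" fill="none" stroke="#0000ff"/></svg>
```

Since the viewBox matches the mm dimensions, user units are millimetres directly. The only transform is the Y-flip y_m = 108.13 − y_svg.

Shape 1 is a cubic bezier drawn with `<path>`. Its stroke #0000ff means engrave at S177, F1975. After flipping Y the toolpath is (160.01,21.04) → (146.60,24.94) → (111.85,45.93) → (75.30,65.90) → (56.50,66.76).

(Gcodetools for Inkscape — laser output)
G21
G90
G0 X160.01 Y21.04
M3 S177
G1 X146.60 Y24.94 F1975
G1 X111.85 Y45.93 F1975
G1 X75.30 Y65.90 F1975
G1 X56.50 Y66.76 F1975
M5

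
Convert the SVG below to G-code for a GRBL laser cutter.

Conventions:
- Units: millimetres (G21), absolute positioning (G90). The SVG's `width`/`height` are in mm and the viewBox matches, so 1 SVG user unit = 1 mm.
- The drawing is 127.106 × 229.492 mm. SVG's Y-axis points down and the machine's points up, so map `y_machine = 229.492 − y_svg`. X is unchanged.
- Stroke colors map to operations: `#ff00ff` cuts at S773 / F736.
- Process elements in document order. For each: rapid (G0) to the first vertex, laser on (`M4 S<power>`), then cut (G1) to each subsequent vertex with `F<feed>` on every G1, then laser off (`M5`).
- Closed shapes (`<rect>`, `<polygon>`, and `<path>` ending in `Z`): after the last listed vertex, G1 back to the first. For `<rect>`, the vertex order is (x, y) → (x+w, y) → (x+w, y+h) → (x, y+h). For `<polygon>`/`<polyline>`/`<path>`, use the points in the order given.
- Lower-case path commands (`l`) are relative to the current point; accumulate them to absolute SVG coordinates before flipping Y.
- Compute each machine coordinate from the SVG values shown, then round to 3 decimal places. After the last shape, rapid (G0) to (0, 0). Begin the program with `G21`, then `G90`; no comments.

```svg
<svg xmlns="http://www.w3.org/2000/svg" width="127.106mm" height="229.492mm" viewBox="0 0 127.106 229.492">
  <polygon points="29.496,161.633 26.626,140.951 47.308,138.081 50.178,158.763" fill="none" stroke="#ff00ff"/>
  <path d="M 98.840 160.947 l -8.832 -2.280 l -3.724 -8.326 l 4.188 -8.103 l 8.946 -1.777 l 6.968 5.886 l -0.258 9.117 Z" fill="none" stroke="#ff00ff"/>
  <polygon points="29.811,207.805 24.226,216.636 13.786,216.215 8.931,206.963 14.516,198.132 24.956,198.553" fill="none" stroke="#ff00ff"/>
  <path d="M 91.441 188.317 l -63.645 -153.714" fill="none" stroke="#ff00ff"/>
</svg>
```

viewBox `0 0 127.106 229.492` with mm width/height → 1 unit = 1 mm. Flip: y_m = 229.492 − y_svg.

**Shape 1** — `<polygon>` regular polygon, stroke `#ff00ff` → cut (S773, F736). Machine vertices: (29.496,67.859) → (26.626,88.541) → (47.308,91.411) → (50.178,70.729) → (29.496,67.859). Closed: final G1 returns to the first vertex.

**Shape 2** — `<path>` regular polygon, stroke `#ff00ff` → cut (S773, F736). Machine vertices: (98.840,68.545) → (90.008,70.825) → (86.284,79.151) → (90.472,87.254) → (99.418,89.031) → (106.386,83.145) → (106.128,74.028) → (98.840,68.545). Closed: final G1 returns to the first vertex.

**Shape 3** — `<polygon>` regular polygon, stroke `#ff00ff` → cut (S773, F736). Machine vertices: (29.811,21.687) → (24.226,12.856) → (13.786,13.277) → (8.931,22.529) → (14.516,31.360) → (24.956,30.939) → (29.811,21.687). Closed: final G1 returns to the first vertex.

**Shape 4** — `<path>` line segment, stroke `#ff00ff` → cut (S773, F736). Machine vertices: (91.441,41.175) → (27.796,194.889). Open path.

G21
G90
G0 X29.496 Y67.859
M4 S773
G1 X26.626 Y88.541 F736
G1 X47.308 Y91.411 F736
G1 X50.178 Y70.729 F736
G1 X29.496 Y67.859 F736
M5
G0 X98.840 Y68.545
M4 S773
G1 X90.008 Y70.825 F736
G1 X86.284 Y79.151 F736
G1 X90.472 Y87.254 F736
G1 X99.418 Y89.031 F736
G1 X106.386 Y83.145 F736
G1 X106.128 Y74.028 F736
G1 X98.840 Y68.545 F736
M5
G0 X29.811 Y21.687
M4 S773
G1 X24.226 Y12.856 F736
G1 X13.786 Y13.277 F736
G1 X8.931 Y22.529 F736
G1 X14.516 Y31.360 F736
G1 X24.956 Y30.939 F736
G1 X29.811 Y21.687 F736
M5
G0 X91.441 Y41.175
M4 S773
G1 X27.796 Y194.889 F736
M5
G0 X0.000 Y0.000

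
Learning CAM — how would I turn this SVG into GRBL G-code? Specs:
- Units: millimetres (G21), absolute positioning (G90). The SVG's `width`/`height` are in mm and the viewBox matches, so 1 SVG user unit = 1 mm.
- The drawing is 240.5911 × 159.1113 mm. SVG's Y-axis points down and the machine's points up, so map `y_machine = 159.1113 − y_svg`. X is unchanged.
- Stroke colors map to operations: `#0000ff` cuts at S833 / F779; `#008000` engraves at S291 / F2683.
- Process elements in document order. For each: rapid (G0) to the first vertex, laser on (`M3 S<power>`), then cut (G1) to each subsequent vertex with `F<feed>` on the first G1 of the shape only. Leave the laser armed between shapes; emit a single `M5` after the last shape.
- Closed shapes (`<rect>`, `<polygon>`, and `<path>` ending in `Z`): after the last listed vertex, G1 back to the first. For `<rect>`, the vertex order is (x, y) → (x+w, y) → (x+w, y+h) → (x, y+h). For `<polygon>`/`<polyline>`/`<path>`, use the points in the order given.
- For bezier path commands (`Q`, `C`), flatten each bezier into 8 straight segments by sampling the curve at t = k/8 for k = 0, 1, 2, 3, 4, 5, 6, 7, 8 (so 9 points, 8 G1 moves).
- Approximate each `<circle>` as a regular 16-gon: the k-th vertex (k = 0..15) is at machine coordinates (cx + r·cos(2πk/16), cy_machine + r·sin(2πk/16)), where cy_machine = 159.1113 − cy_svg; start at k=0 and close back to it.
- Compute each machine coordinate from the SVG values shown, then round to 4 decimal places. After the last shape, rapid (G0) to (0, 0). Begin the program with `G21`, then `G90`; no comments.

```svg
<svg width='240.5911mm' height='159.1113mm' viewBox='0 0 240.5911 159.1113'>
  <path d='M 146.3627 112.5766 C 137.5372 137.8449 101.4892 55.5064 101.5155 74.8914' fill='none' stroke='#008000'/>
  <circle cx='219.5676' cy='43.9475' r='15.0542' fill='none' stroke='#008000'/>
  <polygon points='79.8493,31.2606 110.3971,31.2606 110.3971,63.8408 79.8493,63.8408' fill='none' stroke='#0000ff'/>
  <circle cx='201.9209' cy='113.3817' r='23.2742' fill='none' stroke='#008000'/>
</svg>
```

1 u = 1 mm; y_m = 159.1113 − y.

[1] `<path>` cubic bezier, #008000→engrave S291 F2683: (146.3627,46.5347) → (141.9007,41.6943) → (135.6284,44.4890) → (128.2874,52.4656) → (120.6197,63.1711) → (113.3668,74.1523) → (107.2707,82.9563) → (103.0730,87.1298) → (101.5155,84.2199)

[2] `<circle>` circle, #008000→engrave S291 F2683: (234.6218,115.1638) → (233.4759,120.9248) → (230.2125,125.8087) → (225.3286,129.0721) → (219.5676,130.2180) → (213.8066,129.0721) → (208.9227,125.8087) → (205.6593,120.9248) → (204.5134,115.1638) → (205.6593,109.4028) → (208.9227,104.5189) → (213.8066,101.2555) → (219.5676,100.1096) → (225.3286,101.2555) → (230.2125,104.5189) → (233.4759,109.4028) → (234.6218,115.1638) (closed)

[3] `<polygon>` rectangle, #0000ff→cut S833 F779: (79.8493,127.8507) → (110.3971,127.8507) → (110.3971,95.2705) → (79.8493,95.2705) → (79.8493,127.8507) (closed)

[4] `<circle>` circle, #008000→engrave S291 F2683: (225.1951,45.7296) → (223.4235,54.6363) → (218.3782,62.1869) → (210.8276,67.2322) → (201.9209,69.0038) → (193.0142,67.2322) → (185.4636,62.1869) → (180.4183,54.6363) → (178.6467,45.7296) → (180.4183,36.8229) → (185.4636,29.2723) → (193.0142,24.2270) → (201.9209,22.4554) → (210.8276,24.2270) → (218.3782,29.2723) → (223.4235,36.8229) → (225.1951,45.7296) (closed)

G21
G90
G0 X146.3627 Y46.5347
M3 S291
G1 X141.9007 Y41.6943 F2683
G1 X135.6284 Y44.4890
G1 X128.2874 Y52.4656
G1 X120.6197 Y63.1711
G1 X113.3668 Y74.1523
G1 X107.2707 Y82.9563
G1 X103.0730 Y87.1298
G1 X101.5155 Y84.2199
G0 X234.6218 Y115.1638
M3 S291
G1 X233.4759 Y120.9248 F2683
G1 X230.2125 Y125.8087
G1 X225.3286 Y129.0721
G1 X219.5676 Y130.2180
G1 X213.8066 Y129.0721
G1 X208.9227 Y125.8087
G1 X205.6593 Y120.9248
G1 X204.5134 Y115.1638
G1 X205.6593 Y109.4028
G1 X208.9227 Y104.5189
G1 X213.8066 Y101.2555
G1 X219.5676 Y100.1096
G1 X225.3286 Y101.2555
G1 X230.2125 Y104.5189
G1 X233.4759 Y109.4028
G1 X234.6218 Y115.1638
G0 X79.8493 Y127.8507
M3 S833
G1 X110.3971 Y127.8507 F779
G1 X110.3971 Y95.2705
G1 X79.8493 Y95.2705
G1 X79.8493 Y127.8507
G0 X225.1951 Y45.7296
M3 S291
G1 X223.4235 Y54.6363 F2683
G1 X218.3782 Y62.1869
G1 X210.8276 Y67.2322
G1 X201.9209 Y69.0038
G1 X193.0142 Y67.2322
G1 X185.4636 Y62.1869
G1 X180.4183 Y54.6363
G1 X178.6467 Y45.7296
G1 X180.4183 Y36.8229
G1 X185.4636 Y29.2723
G1 X193.0142 Y24.2270
G1 X201.9209 Y22.4554
G1 X210.8276 Y24.2270
G1 X218.3782 Y29.2723
G1 X223.4235 Y36.8229
G1 X225.1951 Y45.7296
M5
G0 X0.0000 Y0.0000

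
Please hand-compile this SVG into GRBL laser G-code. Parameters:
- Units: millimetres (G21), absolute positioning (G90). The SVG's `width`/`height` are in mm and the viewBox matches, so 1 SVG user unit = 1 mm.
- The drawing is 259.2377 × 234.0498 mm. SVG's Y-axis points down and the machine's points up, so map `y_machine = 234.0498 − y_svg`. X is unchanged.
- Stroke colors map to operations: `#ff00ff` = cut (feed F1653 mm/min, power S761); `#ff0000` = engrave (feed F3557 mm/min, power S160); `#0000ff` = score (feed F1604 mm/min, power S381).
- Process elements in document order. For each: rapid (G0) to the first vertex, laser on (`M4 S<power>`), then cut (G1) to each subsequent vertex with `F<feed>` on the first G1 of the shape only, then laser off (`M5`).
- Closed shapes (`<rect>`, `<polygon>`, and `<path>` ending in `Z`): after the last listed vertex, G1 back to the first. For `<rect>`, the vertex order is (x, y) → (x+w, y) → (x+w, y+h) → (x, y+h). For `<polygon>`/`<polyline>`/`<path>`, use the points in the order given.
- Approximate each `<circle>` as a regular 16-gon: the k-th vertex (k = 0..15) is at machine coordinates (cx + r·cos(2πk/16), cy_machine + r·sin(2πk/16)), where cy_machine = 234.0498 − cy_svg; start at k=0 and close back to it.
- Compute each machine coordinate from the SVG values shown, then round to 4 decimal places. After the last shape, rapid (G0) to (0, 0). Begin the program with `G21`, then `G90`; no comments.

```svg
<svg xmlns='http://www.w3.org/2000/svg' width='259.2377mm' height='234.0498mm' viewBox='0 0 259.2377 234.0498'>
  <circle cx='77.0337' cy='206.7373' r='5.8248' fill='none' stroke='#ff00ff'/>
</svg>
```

G21
G90
G0 X82.8585 Y27.3125
M4 S761
G1 X82.4151 Y29.5416 F1653
G1 X81.1525 Y31.4313
G1 X79.2628 Y32.6939
G1 X77.0337 Y33.1373
G1 X74.8046 Y32.6939
G1 X72.9149 Y31.4313
G1 X71.6523 Y29.5416
G1 X71.2089 Y27.3125
G1 X71.6523 Y25.0834
G1 X72.9149 Y23.1937
G1 X74.8046 Y21.9311
G1 X77.0337 Y21.4877
G1 X79.2628 Y21.9311
G1 X81.1525 Y23.1937
G1 X82.4151 Y25.0834
G1 X82.8585 Y27.3125
M5
G0 X0.0000 Y0.0000

1 u = 1 mm; y_m = 234.0498 − y.

[1] `<circle>` circle, #ff00ff→cut S761 F1653: (82.8585,27.3125) → (82.4151,29.5416) → (81.1525,31.4313) → (79.2628,32.6939) → (77.0337,33.1373) → (74.8046,32.6939) → (72.9149,31.4313) → (71.6523,29.5416) → (71.2089,27.3125) → (71.6523,25.0834) → (72.9149,23.1937) → (74.8046,21.9311) → (77.0337,21.4877) → (79.2628,21.9311) → (81.1525,23.1937) → (82.4151,25.0834) → (82.8585,27.3125) (closed)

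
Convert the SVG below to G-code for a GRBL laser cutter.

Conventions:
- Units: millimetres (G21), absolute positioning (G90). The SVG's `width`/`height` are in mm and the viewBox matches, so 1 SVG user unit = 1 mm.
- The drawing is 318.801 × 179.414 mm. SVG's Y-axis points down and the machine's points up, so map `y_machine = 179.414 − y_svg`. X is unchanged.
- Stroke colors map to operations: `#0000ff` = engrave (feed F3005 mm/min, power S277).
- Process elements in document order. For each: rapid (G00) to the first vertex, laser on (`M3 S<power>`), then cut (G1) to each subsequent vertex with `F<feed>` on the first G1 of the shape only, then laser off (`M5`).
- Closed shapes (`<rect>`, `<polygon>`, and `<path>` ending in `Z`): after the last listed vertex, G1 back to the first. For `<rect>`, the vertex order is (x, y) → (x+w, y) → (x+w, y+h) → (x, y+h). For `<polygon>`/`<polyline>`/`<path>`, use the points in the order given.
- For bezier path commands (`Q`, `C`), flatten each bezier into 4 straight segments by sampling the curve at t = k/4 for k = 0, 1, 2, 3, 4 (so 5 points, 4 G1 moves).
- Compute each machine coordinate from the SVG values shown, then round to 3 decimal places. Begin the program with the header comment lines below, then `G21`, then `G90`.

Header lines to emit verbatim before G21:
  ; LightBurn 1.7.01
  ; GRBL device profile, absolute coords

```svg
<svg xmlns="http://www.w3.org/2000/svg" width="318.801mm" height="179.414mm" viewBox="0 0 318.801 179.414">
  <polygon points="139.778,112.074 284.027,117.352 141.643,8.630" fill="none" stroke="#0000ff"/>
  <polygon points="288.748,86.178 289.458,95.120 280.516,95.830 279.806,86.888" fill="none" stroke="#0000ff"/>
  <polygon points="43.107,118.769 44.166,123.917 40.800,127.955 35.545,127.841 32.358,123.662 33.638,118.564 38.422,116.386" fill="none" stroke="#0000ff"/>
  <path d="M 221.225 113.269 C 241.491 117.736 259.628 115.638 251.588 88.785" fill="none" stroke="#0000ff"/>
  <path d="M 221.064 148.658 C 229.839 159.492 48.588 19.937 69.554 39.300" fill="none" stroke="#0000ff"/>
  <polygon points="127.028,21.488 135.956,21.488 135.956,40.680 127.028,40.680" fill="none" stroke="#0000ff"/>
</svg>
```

; LightBurn 1.7.01
; GRBL device profile, absolute coords
G21
G90
G00 X139.778 Y67.340
M3 S277
G1 X284.027 Y62.062 F3005
G1 X141.643 Y170.784
G1 X139.778 Y67.340
M5
G00 X288.748 Y93.236
M3 S277
G1 X289.458 Y84.294 F3005
G1 X280.516 Y83.584
G1 X279.806 Y92.526
G1 X288.748 Y93.236
M5
G00 X43.107 Y60.645
M3 S277
G1 X44.166 Y55.497 F3005
G1 X40.800 Y51.459
G1 X35.545 Y51.573
G1 X32.358 Y55.752
G1 X33.638 Y60.850
G1 X38.422 Y63.028
G1 X43.107 Y60.645
M5
G00 X221.225 Y66.145
M3 S277
G1 X235.650 Y64.310 F3005
G1 X247.021 Y66.642
G1 X253.086 Y74.847
G1 X251.588 Y90.629
M5
G00 X221.064 Y30.756
M3 S277
G1 X198.144 Y45.996 F3005
G1 X140.737 Y88.633
G1 X85.616 Y129.672
G1 X69.554 Y140.114
M5
G00 X127.028 Y157.926
M3 S277
G1 X135.956 Y157.926 F3005
G1 X135.956 Y138.734
G1 X127.028 Y138.734
G1 X127.028 Y157.926
M5

Since the viewBox matches the mm dimensions, user units are millimetres directly. The only transform is the Y-flip y_m = 179.414 − y_svg.

Shape 1 is a closed polygon drawn with `<polygon>`. Its stroke #0000ff means engrave at S277, F3005. After flipping Y the toolpath is (139.778,67.340) → (284.027,62.062) → (141.643,170.784) → (139.778,67.340), returning to the start.

Shape 2 is a regular polygon drawn with `<polygon>`. Its stroke #0000ff means engrave at S277, F3005. After flipping Y the toolpath is (288.748,93.236) → (289.458,84.294) → (280.516,83.584) → (279.806,92.526) → (288.748,93.236), returning to the start.

Shape 3 is a regular polygon drawn with `<polygon>`. Its stroke #0000ff means engrave at S277, F3005. After flipping Y the toolpath is (43.107,60.645) → (44.166,55.497) → (40.800,51.459) → (35.545,51.573) → (32.358,55.752) → (33.638,60.850) → (38.422,63.028) → (43.107,60.645), returning to the start.

Shape 4 is a cubic bezier drawn with `<path>`. Its stroke #0000ff means engrave at S277, F3005. After flipping Y the toolpath is (221.225,66.145) → (235.650,64.310) → (247.021,66.642) → (253.086,74.847) → (251.588,90.629).

Shape 5 is a cubic bezier drawn with `<path>`. Its stroke #0000ff means engrave at S277, F3005. After flipping Y the toolpath is (221.064,30.756) → (198.144,45.996) → (140.737,88.633) → (85.616,129.672) → (69.554,140.114).

Shape 6 is a rectangle drawn with `<polygon>`. Its stroke #0000ff means engrave at S277, F3005. After flipping Y the toolpath is (127.028,157.926) → (135.956,157.926) → (135.956,138.734) → (127.028,138.734) → (127.028,157.926), returning to the start.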